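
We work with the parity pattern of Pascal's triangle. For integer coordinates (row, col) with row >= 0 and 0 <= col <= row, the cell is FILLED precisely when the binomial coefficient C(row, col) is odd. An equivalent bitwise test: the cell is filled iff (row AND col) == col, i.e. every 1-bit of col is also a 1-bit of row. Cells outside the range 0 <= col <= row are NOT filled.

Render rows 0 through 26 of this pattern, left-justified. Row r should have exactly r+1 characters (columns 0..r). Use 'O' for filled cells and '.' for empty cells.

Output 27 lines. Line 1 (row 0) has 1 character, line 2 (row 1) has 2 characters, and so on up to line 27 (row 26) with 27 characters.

Answer: O
OO
O.O
OOOO
O...O
OO..OO
O.O.O.O
OOOOOOOO
O.......O
OO......OO
O.O.....O.O
OOOO....OOOO
O...O...O...O
OO..OO..OO..OO
O.O.O.O.O.O.O.O
OOOOOOOOOOOOOOOO
O...............O
OO..............OO
O.O.............O.O
OOOO............OOOO
O...O...........O...O
OO..OO..........OO..OO
O.O.O.O.........O.O.O.O
OOOOOOOO........OOOOOOOO
O.......O.......O.......O
OO......OO......OO......OO
O.O.....O.O.....O.O.....O.O

Derivation:
r0=0: O
r1=1: OO
r2=10: O.O
r3=11: OOOO
r4=100: O...O
r5=101: OO..OO
r6=110: O.O.O.O
r7=111: OOOOOOOO
r8=1000: O.......O
r9=1001: OO......OO
r10=1010: O.O.....O.O
r11=1011: OOOO....OOOO
r12=1100: O...O...O...O
r13=1101: OO..OO..OO..OO
r14=1110: O.O.O.O.O.O.O.O
r15=1111: OOOOOOOOOOOOOOOO
r16=10000: O...............O
r17=10001: OO..............OO
r18=10010: O.O.............O.O
r19=10011: OOOO............OOOO
r20=10100: O...O...........O...O
r21=10101: OO..OO..........OO..OO
r22=10110: O.O.O.O.........O.O.O.O
r23=10111: OOOOOOOO........OOOOOOOO
r24=11000: O.......O.......O.......O
r25=11001: OO......OO......OO......OO
r26=11010: O.O.....O.O.....O.O.....O.O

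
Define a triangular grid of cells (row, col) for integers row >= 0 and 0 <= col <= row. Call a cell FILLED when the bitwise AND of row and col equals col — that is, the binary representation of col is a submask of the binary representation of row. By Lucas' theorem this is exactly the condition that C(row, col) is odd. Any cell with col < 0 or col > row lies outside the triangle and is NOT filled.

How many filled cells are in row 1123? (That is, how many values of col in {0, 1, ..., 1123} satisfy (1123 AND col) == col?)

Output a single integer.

Answer: 32

Derivation:
1123 in binary = 10001100011
popcount(1123) = number of 1-bits in 10001100011 = 5
A col c satisfies (1123 AND c) == c iff every set bit of c is also set in 1123; each of the 5 set bits of 1123 can independently be on or off in c.
count = 2^5 = 32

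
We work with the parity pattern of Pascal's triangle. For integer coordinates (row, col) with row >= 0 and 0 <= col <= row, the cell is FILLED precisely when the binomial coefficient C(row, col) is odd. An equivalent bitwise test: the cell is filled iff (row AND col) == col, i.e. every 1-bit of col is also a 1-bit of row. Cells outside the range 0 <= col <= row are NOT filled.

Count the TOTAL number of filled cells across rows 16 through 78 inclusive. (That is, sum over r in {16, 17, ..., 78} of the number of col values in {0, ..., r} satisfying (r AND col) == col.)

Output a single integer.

Answer: 778

Derivation:
r16=10000 pc1: +2 =2
r17=10001 pc2: +4 =6
r18=10010 pc2: +4 =10
r19=10011 pc3: +8 =18
r20=10100 pc2: +4 =22
r21=10101 pc3: +8 =30
r22=10110 pc3: +8 =38
r23=10111 pc4: +16 =54
r24=11000 pc2: +4 =58
r25=11001 pc3: +8 =66
r26=11010 pc3: +8 =74
r27=11011 pc4: +16 =90
r28=11100 pc3: +8 =98
r29=11101 pc4: +16 =114
r30=11110 pc4: +16 =130
r31=11111 pc5: +32 =162
r32=100000 pc1: +2 =164
r33=100001 pc2: +4 =168
r34=100010 pc2: +4 =172
r35=100011 pc3: +8 =180
r36=100100 pc2: +4 =184
r37=100101 pc3: +8 =192
r38=100110 pc3: +8 =200
r39=100111 pc4: +16 =216
r40=101000 pc2: +4 =220
r41=101001 pc3: +8 =228
r42=101010 pc3: +8 =236
r43=101011 pc4: +16 =252
r44=101100 pc3: +8 =260
r45=101101 pc4: +16 =276
r46=101110 pc4: +16 =292
r47=101111 pc5: +32 =324
r48=110000 pc2: +4 =328
r49=110001 pc3: +8 =336
r50=110010 pc3: +8 =344
r51=110011 pc4: +16 =360
r52=110100 pc3: +8 =368
r53=110101 pc4: +16 =384
r54=110110 pc4: +16 =400
r55=110111 pc5: +32 =432
r56=111000 pc3: +8 =440
r57=111001 pc4: +16 =456
r58=111010 pc4: +16 =472
r59=111011 pc5: +32 =504
r60=111100 pc4: +16 =520
r61=111101 pc5: +32 =552
r62=111110 pc5: +32 =584
r63=111111 pc6: +64 =648
r64=1000000 pc1: +2 =650
r65=1000001 pc2: +4 =654
r66=1000010 pc2: +4 =658
r67=1000011 pc3: +8 =666
r68=1000100 pc2: +4 =670
r69=1000101 pc3: +8 =678
r70=1000110 pc3: +8 =686
r71=1000111 pc4: +16 =702
r72=1001000 pc2: +4 =706
r73=1001001 pc3: +8 =714
r74=1001010 pc3: +8 =722
r75=1001011 pc4: +16 =738
r76=1001100 pc3: +8 =746
r77=1001101 pc4: +16 =762
r78=1001110 pc4: +16 =778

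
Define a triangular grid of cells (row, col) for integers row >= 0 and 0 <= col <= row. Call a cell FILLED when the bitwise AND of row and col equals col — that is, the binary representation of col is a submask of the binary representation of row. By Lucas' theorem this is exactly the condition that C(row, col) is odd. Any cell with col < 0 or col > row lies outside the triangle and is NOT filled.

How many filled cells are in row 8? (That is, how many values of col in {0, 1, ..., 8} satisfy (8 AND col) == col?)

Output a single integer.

Answer: 2

Derivation:
8 in binary = 1000
popcount(8) = number of 1-bits in 1000 = 1
A col c satisfies (8 AND c) == c iff every set bit of c is also set in 8; each of the 1 set bits of 8 can independently be on or off in c.
count = 2^1 = 2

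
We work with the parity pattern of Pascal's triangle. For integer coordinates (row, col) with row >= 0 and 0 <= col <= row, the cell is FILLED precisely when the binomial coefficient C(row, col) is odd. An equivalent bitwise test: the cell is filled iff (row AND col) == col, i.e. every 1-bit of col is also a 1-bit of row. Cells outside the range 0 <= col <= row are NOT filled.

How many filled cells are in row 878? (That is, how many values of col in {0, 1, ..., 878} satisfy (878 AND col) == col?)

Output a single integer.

878 in binary = 1101101110
popcount(878) = number of 1-bits in 1101101110 = 7
A col c satisfies (878 AND c) == c iff every set bit of c is also set in 878; each of the 7 set bits of 878 can independently be on or off in c.
count = 2^7 = 128

Answer: 128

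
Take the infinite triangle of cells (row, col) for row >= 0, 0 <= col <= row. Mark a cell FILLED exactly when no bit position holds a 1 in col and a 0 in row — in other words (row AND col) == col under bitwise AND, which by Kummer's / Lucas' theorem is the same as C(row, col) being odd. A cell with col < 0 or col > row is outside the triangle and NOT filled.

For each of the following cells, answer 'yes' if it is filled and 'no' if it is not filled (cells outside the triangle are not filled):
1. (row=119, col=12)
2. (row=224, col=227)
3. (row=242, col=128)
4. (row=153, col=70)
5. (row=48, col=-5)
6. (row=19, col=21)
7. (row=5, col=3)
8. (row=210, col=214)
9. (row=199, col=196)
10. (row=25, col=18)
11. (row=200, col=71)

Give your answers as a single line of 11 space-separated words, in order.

(119,12): row=0b1110111, col=0b1100, row AND col = 0b100 = 4; 4 != 12 -> empty
(224,227): col outside [0, 224] -> not filled
(242,128): row=0b11110010, col=0b10000000, row AND col = 0b10000000 = 128; 128 == 128 -> filled
(153,70): row=0b10011001, col=0b1000110, row AND col = 0b0 = 0; 0 != 70 -> empty
(48,-5): col outside [0, 48] -> not filled
(19,21): col outside [0, 19] -> not filled
(5,3): row=0b101, col=0b11, row AND col = 0b1 = 1; 1 != 3 -> empty
(210,214): col outside [0, 210] -> not filled
(199,196): row=0b11000111, col=0b11000100, row AND col = 0b11000100 = 196; 196 == 196 -> filled
(25,18): row=0b11001, col=0b10010, row AND col = 0b10000 = 16; 16 != 18 -> empty
(200,71): row=0b11001000, col=0b1000111, row AND col = 0b1000000 = 64; 64 != 71 -> empty

Answer: no no yes no no no no no yes no no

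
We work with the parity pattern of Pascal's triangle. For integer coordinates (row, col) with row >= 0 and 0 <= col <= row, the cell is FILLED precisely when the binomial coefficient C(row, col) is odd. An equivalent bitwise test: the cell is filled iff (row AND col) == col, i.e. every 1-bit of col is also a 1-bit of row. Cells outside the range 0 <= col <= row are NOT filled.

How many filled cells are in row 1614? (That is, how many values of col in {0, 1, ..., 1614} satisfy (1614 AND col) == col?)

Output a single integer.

1614 in binary = 11001001110
popcount(1614) = number of 1-bits in 11001001110 = 6
A col c satisfies (1614 AND c) == c iff every set bit of c is also set in 1614; each of the 6 set bits of 1614 can independently be on or off in c.
count = 2^6 = 64

Answer: 64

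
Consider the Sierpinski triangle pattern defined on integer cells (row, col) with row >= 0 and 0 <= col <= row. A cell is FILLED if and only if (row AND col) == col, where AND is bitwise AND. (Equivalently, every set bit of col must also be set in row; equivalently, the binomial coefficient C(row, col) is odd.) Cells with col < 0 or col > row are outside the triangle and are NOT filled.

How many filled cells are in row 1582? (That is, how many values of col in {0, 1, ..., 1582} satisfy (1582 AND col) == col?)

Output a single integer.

1582 in binary = 11000101110
popcount(1582) = number of 1-bits in 11000101110 = 6
A col c satisfies (1582 AND c) == c iff every set bit of c is also set in 1582; each of the 6 set bits of 1582 can independently be on or off in c.
count = 2^6 = 64

Answer: 64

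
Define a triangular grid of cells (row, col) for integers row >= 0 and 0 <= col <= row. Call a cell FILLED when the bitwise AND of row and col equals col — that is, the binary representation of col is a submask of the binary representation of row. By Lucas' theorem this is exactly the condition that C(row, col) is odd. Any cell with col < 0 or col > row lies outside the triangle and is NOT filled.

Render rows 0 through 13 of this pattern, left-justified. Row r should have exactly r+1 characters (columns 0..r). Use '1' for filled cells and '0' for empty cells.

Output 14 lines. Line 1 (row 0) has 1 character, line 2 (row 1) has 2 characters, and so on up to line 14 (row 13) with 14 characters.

r0=0: 1
r1=1: 11
r2=10: 101
r3=11: 1111
r4=100: 10001
r5=101: 110011
r6=110: 1010101
r7=111: 11111111
r8=1000: 100000001
r9=1001: 1100000011
r10=1010: 10100000101
r11=1011: 111100001111
r12=1100: 1000100010001
r13=1101: 11001100110011

Answer: 1
11
101
1111
10001
110011
1010101
11111111
100000001
1100000011
10100000101
111100001111
1000100010001
11001100110011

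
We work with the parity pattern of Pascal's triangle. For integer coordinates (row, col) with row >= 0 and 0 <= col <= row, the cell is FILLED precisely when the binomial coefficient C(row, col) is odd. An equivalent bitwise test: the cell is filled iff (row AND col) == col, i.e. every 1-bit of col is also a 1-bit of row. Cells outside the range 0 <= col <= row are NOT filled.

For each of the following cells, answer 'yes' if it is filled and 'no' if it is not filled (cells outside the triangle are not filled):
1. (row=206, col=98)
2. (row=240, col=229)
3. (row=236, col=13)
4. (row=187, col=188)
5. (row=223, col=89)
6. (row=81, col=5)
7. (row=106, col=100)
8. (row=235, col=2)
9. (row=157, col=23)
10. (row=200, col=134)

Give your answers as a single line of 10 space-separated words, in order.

Answer: no no no no yes no no yes no no

Derivation:
(206,98): row=0b11001110, col=0b1100010, row AND col = 0b1000010 = 66; 66 != 98 -> empty
(240,229): row=0b11110000, col=0b11100101, row AND col = 0b11100000 = 224; 224 != 229 -> empty
(236,13): row=0b11101100, col=0b1101, row AND col = 0b1100 = 12; 12 != 13 -> empty
(187,188): col outside [0, 187] -> not filled
(223,89): row=0b11011111, col=0b1011001, row AND col = 0b1011001 = 89; 89 == 89 -> filled
(81,5): row=0b1010001, col=0b101, row AND col = 0b1 = 1; 1 != 5 -> empty
(106,100): row=0b1101010, col=0b1100100, row AND col = 0b1100000 = 96; 96 != 100 -> empty
(235,2): row=0b11101011, col=0b10, row AND col = 0b10 = 2; 2 == 2 -> filled
(157,23): row=0b10011101, col=0b10111, row AND col = 0b10101 = 21; 21 != 23 -> empty
(200,134): row=0b11001000, col=0b10000110, row AND col = 0b10000000 = 128; 128 != 134 -> empty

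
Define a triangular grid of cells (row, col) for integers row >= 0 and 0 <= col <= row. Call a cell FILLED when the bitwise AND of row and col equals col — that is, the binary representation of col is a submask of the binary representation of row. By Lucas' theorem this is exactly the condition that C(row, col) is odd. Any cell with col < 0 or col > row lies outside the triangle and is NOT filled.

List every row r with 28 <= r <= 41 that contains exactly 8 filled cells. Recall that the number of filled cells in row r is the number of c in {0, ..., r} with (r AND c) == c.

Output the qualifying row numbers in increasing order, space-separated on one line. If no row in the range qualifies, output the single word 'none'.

Row r has 2^popcount(r) filled cells, so we need popcount(r) = log2(8) = 3.
Scan r = 28..41 and keep those with exactly 3 one-bits:
r=28=11100 popcount=3 -> KEEP
r=29=11101 popcount=4 -> skip
r=30=11110 popcount=4 -> skip
r=31=11111 popcount=5 -> skip
r=32=100000 popcount=1 -> skip
r=33=100001 popcount=2 -> skip
r=34=100010 popcount=2 -> skip
r=35=100011 popcount=3 -> KEEP
r=36=100100 popcount=2 -> skip
r=37=100101 popcount=3 -> KEEP
r=38=100110 popcount=3 -> KEEP
r=39=100111 popcount=4 -> skip
r=40=101000 popcount=2 -> skip
r=41=101001 popcount=3 -> KEEP
Kept rows: 28 35 37 38 41

Answer: 28 35 37 38 41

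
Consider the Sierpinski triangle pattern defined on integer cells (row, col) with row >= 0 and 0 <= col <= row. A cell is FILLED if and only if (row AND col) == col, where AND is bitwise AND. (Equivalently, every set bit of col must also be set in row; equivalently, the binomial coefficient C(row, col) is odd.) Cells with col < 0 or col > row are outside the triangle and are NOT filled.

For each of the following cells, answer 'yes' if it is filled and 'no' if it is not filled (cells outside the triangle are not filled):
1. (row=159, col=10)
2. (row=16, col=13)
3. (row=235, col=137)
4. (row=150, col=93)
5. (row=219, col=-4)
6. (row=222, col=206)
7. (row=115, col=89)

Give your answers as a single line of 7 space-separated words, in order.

Answer: yes no yes no no yes no

Derivation:
(159,10): row=0b10011111, col=0b1010, row AND col = 0b1010 = 10; 10 == 10 -> filled
(16,13): row=0b10000, col=0b1101, row AND col = 0b0 = 0; 0 != 13 -> empty
(235,137): row=0b11101011, col=0b10001001, row AND col = 0b10001001 = 137; 137 == 137 -> filled
(150,93): row=0b10010110, col=0b1011101, row AND col = 0b10100 = 20; 20 != 93 -> empty
(219,-4): col outside [0, 219] -> not filled
(222,206): row=0b11011110, col=0b11001110, row AND col = 0b11001110 = 206; 206 == 206 -> filled
(115,89): row=0b1110011, col=0b1011001, row AND col = 0b1010001 = 81; 81 != 89 -> empty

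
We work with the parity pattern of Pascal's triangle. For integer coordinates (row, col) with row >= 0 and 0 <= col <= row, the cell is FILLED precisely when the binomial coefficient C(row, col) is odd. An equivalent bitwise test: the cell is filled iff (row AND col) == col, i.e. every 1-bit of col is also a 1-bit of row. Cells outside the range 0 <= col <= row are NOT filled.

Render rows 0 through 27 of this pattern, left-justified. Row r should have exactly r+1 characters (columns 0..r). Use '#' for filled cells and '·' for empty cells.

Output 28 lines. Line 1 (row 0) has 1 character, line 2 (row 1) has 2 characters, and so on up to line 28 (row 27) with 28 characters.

r0=0: #
r1=1: ##
r2=10: #·#
r3=11: ####
r4=100: #···#
r5=101: ##··##
r6=110: #·#·#·#
r7=111: ########
r8=1000: #·······#
r9=1001: ##······##
r10=1010: #·#·····#·#
r11=1011: ####····####
r12=1100: #···#···#···#
r13=1101: ##··##··##··##
r14=1110: #·#·#·#·#·#·#·#
r15=1111: ################
r16=10000: #···············#
r17=10001: ##··············##
r18=10010: #·#·············#·#
r19=10011: ####············####
r20=10100: #···#···········#···#
r21=10101: ##··##··········##··##
r22=10110: #·#·#·#·········#·#·#·#
r23=10111: ########········########
r24=11000: #·······#·······#·······#
r25=11001: ##······##······##······##
r26=11010: #·#·····#·#·····#·#·····#·#
r27=11011: ####····####····####····####

Answer: #
##
#·#
####
#···#
##··##
#·#·#·#
########
#·······#
##······##
#·#·····#·#
####····####
#···#···#···#
##··##··##··##
#·#·#·#·#·#·#·#
################
#···············#
##··············##
#·#·············#·#
####············####
#···#···········#···#
##··##··········##··##
#·#·#·#·········#·#·#·#
########········########
#·······#·······#·······#
##······##······##······##
#·#·····#·#·····#·#·····#·#
####····####····####····####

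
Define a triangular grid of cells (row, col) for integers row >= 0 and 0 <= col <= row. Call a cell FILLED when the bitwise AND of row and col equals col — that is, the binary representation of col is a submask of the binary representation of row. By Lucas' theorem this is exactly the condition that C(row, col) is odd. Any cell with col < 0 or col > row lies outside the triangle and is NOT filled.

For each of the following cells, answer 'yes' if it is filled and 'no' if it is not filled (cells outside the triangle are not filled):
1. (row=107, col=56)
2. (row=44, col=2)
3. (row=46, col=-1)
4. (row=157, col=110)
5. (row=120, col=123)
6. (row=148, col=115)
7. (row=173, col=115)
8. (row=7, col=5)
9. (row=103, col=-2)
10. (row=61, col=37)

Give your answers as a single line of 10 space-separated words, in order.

Answer: no no no no no no no yes no yes

Derivation:
(107,56): row=0b1101011, col=0b111000, row AND col = 0b101000 = 40; 40 != 56 -> empty
(44,2): row=0b101100, col=0b10, row AND col = 0b0 = 0; 0 != 2 -> empty
(46,-1): col outside [0, 46] -> not filled
(157,110): row=0b10011101, col=0b1101110, row AND col = 0b1100 = 12; 12 != 110 -> empty
(120,123): col outside [0, 120] -> not filled
(148,115): row=0b10010100, col=0b1110011, row AND col = 0b10000 = 16; 16 != 115 -> empty
(173,115): row=0b10101101, col=0b1110011, row AND col = 0b100001 = 33; 33 != 115 -> empty
(7,5): row=0b111, col=0b101, row AND col = 0b101 = 5; 5 == 5 -> filled
(103,-2): col outside [0, 103] -> not filled
(61,37): row=0b111101, col=0b100101, row AND col = 0b100101 = 37; 37 == 37 -> filled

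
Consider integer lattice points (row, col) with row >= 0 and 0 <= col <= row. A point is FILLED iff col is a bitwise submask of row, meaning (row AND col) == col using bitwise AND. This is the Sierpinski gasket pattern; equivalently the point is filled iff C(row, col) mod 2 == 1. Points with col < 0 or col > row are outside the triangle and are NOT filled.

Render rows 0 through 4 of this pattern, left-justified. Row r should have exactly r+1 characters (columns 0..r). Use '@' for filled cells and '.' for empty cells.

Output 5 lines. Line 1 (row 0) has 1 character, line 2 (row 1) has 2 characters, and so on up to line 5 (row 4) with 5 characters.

Answer: @
@@
@.@
@@@@
@...@

Derivation:
r0=0: @
r1=1: @@
r2=10: @.@
r3=11: @@@@
r4=100: @...@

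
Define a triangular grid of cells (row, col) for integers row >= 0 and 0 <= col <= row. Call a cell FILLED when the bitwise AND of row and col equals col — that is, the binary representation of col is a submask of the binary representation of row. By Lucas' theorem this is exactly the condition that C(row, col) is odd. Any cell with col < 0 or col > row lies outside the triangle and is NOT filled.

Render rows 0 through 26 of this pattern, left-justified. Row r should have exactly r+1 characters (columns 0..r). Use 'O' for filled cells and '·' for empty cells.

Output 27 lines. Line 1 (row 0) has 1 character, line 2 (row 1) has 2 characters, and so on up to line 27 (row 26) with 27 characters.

r0=0: O
r1=1: OO
r2=10: O·O
r3=11: OOOO
r4=100: O···O
r5=101: OO··OO
r6=110: O·O·O·O
r7=111: OOOOOOOO
r8=1000: O·······O
r9=1001: OO······OO
r10=1010: O·O·····O·O
r11=1011: OOOO····OOOO
r12=1100: O···O···O···O
r13=1101: OO··OO··OO··OO
r14=1110: O·O·O·O·O·O·O·O
r15=1111: OOOOOOOOOOOOOOOO
r16=10000: O···············O
r17=10001: OO··············OO
r18=10010: O·O·············O·O
r19=10011: OOOO············OOOO
r20=10100: O···O···········O···O
r21=10101: OO··OO··········OO··OO
r22=10110: O·O·O·O·········O·O·O·O
r23=10111: OOOOOOOO········OOOOOOOO
r24=11000: O·······O·······O·······O
r25=11001: OO······OO······OO······OO
r26=11010: O·O·····O·O·····O·O·····O·O

Answer: O
OO
O·O
OOOO
O···O
OO··OO
O·O·O·O
OOOOOOOO
O·······O
OO······OO
O·O·····O·O
OOOO····OOOO
O···O···O···O
OO··OO··OO··OO
O·O·O·O·O·O·O·O
OOOOOOOOOOOOOOOO
O···············O
OO··············OO
O·O·············O·O
OOOO············OOOO
O···O···········O···O
OO··OO··········OO··OO
O·O·O·O·········O·O·O·O
OOOOOOOO········OOOOOOOO
O·······O·······O·······O
OO······OO······OO······OO
O·O·····O·O·····O·O·····O·O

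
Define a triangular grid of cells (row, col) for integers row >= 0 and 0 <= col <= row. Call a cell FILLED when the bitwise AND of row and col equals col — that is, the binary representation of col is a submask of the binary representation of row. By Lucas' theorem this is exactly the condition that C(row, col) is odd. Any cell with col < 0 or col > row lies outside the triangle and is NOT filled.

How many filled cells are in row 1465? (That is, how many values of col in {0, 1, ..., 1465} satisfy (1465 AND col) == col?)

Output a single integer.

Answer: 128

Derivation:
1465 in binary = 10110111001
popcount(1465) = number of 1-bits in 10110111001 = 7
A col c satisfies (1465 AND c) == c iff every set bit of c is also set in 1465; each of the 7 set bits of 1465 can independently be on or off in c.
count = 2^7 = 128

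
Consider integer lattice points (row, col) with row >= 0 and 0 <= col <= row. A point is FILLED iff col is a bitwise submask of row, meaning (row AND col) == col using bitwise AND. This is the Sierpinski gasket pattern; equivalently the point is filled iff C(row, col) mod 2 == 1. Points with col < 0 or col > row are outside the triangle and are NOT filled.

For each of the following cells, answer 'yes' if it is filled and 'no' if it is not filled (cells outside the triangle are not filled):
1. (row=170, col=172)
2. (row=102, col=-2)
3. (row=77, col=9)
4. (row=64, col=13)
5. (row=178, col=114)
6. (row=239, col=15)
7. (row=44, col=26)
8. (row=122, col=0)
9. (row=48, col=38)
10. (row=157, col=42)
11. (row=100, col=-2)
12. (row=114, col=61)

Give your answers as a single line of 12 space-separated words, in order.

(170,172): col outside [0, 170] -> not filled
(102,-2): col outside [0, 102] -> not filled
(77,9): row=0b1001101, col=0b1001, row AND col = 0b1001 = 9; 9 == 9 -> filled
(64,13): row=0b1000000, col=0b1101, row AND col = 0b0 = 0; 0 != 13 -> empty
(178,114): row=0b10110010, col=0b1110010, row AND col = 0b110010 = 50; 50 != 114 -> empty
(239,15): row=0b11101111, col=0b1111, row AND col = 0b1111 = 15; 15 == 15 -> filled
(44,26): row=0b101100, col=0b11010, row AND col = 0b1000 = 8; 8 != 26 -> empty
(122,0): row=0b1111010, col=0b0, row AND col = 0b0 = 0; 0 == 0 -> filled
(48,38): row=0b110000, col=0b100110, row AND col = 0b100000 = 32; 32 != 38 -> empty
(157,42): row=0b10011101, col=0b101010, row AND col = 0b1000 = 8; 8 != 42 -> empty
(100,-2): col outside [0, 100] -> not filled
(114,61): row=0b1110010, col=0b111101, row AND col = 0b110000 = 48; 48 != 61 -> empty

Answer: no no yes no no yes no yes no no no no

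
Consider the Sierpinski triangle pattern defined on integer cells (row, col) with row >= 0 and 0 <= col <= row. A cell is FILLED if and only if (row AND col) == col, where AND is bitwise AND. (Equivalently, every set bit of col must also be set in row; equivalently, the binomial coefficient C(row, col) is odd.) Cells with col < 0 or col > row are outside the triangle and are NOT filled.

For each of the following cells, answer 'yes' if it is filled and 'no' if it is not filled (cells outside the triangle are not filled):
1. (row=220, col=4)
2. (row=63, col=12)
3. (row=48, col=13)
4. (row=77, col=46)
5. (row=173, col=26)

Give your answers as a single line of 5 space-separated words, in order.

(220,4): row=0b11011100, col=0b100, row AND col = 0b100 = 4; 4 == 4 -> filled
(63,12): row=0b111111, col=0b1100, row AND col = 0b1100 = 12; 12 == 12 -> filled
(48,13): row=0b110000, col=0b1101, row AND col = 0b0 = 0; 0 != 13 -> empty
(77,46): row=0b1001101, col=0b101110, row AND col = 0b1100 = 12; 12 != 46 -> empty
(173,26): row=0b10101101, col=0b11010, row AND col = 0b1000 = 8; 8 != 26 -> empty

Answer: yes yes no no no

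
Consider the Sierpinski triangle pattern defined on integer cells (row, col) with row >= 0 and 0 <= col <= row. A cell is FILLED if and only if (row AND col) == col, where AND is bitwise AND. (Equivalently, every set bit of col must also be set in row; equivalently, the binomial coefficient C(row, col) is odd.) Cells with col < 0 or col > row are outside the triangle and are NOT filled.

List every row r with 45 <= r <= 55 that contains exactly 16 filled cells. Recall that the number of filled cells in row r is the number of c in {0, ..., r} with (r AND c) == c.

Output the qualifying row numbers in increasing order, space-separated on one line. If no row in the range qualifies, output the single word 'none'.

Answer: 45 46 51 53 54

Derivation:
Row r has 2^popcount(r) filled cells, so we need popcount(r) = log2(16) = 4.
Scan r = 45..55 and keep those with exactly 4 one-bits:
r=45=101101 popcount=4 -> KEEP
r=46=101110 popcount=4 -> KEEP
r=47=101111 popcount=5 -> skip
r=48=110000 popcount=2 -> skip
r=49=110001 popcount=3 -> skip
r=50=110010 popcount=3 -> skip
r=51=110011 popcount=4 -> KEEP
r=52=110100 popcount=3 -> skip
r=53=110101 popcount=4 -> KEEP
r=54=110110 popcount=4 -> KEEP
r=55=110111 popcount=5 -> skip
Kept rows: 45 46 51 53 54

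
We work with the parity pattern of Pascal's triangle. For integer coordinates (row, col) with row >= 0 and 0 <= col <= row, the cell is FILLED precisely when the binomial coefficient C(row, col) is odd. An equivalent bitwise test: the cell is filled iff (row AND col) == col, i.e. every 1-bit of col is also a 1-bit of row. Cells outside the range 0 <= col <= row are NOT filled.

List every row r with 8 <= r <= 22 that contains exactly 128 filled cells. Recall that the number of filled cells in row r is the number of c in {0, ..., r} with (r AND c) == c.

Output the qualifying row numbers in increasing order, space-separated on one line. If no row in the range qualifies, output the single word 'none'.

Answer: none

Derivation:
Row r has 2^popcount(r) filled cells, so we need popcount(r) = log2(128) = 7.
Scan r = 8..22 and keep those with exactly 7 one-bits:
r=8=1000 popcount=1 -> skip
r=9=1001 popcount=2 -> skip
r=10=1010 popcount=2 -> skip
r=11=1011 popcount=3 -> skip
r=12=1100 popcount=2 -> skip
r=13=1101 popcount=3 -> skip
r=14=1110 popcount=3 -> skip
r=15=1111 popcount=4 -> skip
r=16=10000 popcount=1 -> skip
r=17=10001 popcount=2 -> skip
r=18=10010 popcount=2 -> skip
r=19=10011 popcount=3 -> skip
r=20=10100 popcount=2 -> skip
r=21=10101 popcount=3 -> skip
r=22=10110 popcount=3 -> skip
Kept rows: none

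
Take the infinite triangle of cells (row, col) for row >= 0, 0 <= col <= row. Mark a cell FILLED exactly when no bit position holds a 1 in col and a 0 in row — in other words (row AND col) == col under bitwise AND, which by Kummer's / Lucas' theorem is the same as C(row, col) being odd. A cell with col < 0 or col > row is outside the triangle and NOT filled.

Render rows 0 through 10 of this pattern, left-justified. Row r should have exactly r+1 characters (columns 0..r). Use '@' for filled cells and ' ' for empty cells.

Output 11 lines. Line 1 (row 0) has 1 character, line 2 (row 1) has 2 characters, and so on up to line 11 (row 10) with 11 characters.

Answer: @
@@
@ @
@@@@
@   @
@@  @@
@ @ @ @
@@@@@@@@
@       @
@@      @@
@ @     @ @

Derivation:
r0=0: @
r1=1: @@
r2=10: @ @
r3=11: @@@@
r4=100: @   @
r5=101: @@  @@
r6=110: @ @ @ @
r7=111: @@@@@@@@
r8=1000: @       @
r9=1001: @@      @@
r10=1010: @ @     @ @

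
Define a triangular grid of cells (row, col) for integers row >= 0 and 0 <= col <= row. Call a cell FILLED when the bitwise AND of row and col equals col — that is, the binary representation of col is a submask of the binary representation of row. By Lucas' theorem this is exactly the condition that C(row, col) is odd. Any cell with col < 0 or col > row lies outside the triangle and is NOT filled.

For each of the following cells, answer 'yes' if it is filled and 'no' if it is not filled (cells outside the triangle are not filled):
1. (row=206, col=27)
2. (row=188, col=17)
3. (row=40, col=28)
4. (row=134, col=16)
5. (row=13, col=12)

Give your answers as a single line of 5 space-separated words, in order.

Answer: no no no no yes

Derivation:
(206,27): row=0b11001110, col=0b11011, row AND col = 0b1010 = 10; 10 != 27 -> empty
(188,17): row=0b10111100, col=0b10001, row AND col = 0b10000 = 16; 16 != 17 -> empty
(40,28): row=0b101000, col=0b11100, row AND col = 0b1000 = 8; 8 != 28 -> empty
(134,16): row=0b10000110, col=0b10000, row AND col = 0b0 = 0; 0 != 16 -> empty
(13,12): row=0b1101, col=0b1100, row AND col = 0b1100 = 12; 12 == 12 -> filled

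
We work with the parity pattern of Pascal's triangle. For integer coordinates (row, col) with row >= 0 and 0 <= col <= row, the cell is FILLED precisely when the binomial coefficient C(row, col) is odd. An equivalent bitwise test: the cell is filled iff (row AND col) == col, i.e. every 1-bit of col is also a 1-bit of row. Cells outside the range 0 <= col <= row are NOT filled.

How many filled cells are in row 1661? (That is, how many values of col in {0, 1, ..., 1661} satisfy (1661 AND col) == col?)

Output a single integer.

1661 in binary = 11001111101
popcount(1661) = number of 1-bits in 11001111101 = 8
A col c satisfies (1661 AND c) == c iff every set bit of c is also set in 1661; each of the 8 set bits of 1661 can independently be on or off in c.
count = 2^8 = 256

Answer: 256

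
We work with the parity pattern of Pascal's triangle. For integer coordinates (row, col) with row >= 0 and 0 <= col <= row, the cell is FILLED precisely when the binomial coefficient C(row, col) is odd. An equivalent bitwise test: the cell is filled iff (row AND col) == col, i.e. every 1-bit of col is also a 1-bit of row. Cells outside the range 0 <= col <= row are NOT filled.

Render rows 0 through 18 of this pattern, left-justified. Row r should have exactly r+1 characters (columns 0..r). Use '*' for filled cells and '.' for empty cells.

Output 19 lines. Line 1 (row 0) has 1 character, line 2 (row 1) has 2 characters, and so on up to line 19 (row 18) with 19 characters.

Answer: *
**
*.*
****
*...*
**..**
*.*.*.*
********
*.......*
**......**
*.*.....*.*
****....****
*...*...*...*
**..**..**..**
*.*.*.*.*.*.*.*
****************
*...............*
**..............**
*.*.............*.*

Derivation:
r0=0: *
r1=1: **
r2=10: *.*
r3=11: ****
r4=100: *...*
r5=101: **..**
r6=110: *.*.*.*
r7=111: ********
r8=1000: *.......*
r9=1001: **......**
r10=1010: *.*.....*.*
r11=1011: ****....****
r12=1100: *...*...*...*
r13=1101: **..**..**..**
r14=1110: *.*.*.*.*.*.*.*
r15=1111: ****************
r16=10000: *...............*
r17=10001: **..............**
r18=10010: *.*.............*.*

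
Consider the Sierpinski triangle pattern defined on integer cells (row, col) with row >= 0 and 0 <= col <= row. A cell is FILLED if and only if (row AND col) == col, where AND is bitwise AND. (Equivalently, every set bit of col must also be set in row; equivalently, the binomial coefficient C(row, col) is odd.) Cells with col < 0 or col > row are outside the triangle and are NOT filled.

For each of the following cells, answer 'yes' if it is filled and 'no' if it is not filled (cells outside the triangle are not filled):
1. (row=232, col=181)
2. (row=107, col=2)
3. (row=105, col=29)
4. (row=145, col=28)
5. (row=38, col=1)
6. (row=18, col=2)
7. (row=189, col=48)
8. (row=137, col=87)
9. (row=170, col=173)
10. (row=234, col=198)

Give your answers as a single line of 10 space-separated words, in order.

(232,181): row=0b11101000, col=0b10110101, row AND col = 0b10100000 = 160; 160 != 181 -> empty
(107,2): row=0b1101011, col=0b10, row AND col = 0b10 = 2; 2 == 2 -> filled
(105,29): row=0b1101001, col=0b11101, row AND col = 0b1001 = 9; 9 != 29 -> empty
(145,28): row=0b10010001, col=0b11100, row AND col = 0b10000 = 16; 16 != 28 -> empty
(38,1): row=0b100110, col=0b1, row AND col = 0b0 = 0; 0 != 1 -> empty
(18,2): row=0b10010, col=0b10, row AND col = 0b10 = 2; 2 == 2 -> filled
(189,48): row=0b10111101, col=0b110000, row AND col = 0b110000 = 48; 48 == 48 -> filled
(137,87): row=0b10001001, col=0b1010111, row AND col = 0b1 = 1; 1 != 87 -> empty
(170,173): col outside [0, 170] -> not filled
(234,198): row=0b11101010, col=0b11000110, row AND col = 0b11000010 = 194; 194 != 198 -> empty

Answer: no yes no no no yes yes no no no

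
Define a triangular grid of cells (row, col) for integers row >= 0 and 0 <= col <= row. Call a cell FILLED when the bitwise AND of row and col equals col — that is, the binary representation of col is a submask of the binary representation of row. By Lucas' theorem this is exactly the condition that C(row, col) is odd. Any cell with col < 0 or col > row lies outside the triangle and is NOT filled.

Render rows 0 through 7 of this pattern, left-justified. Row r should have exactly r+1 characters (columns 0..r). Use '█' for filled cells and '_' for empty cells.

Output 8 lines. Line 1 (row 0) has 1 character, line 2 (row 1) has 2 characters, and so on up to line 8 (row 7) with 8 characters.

Answer: █
██
█_█
████
█___█
██__██
█_█_█_█
████████

Derivation:
r0=0: █
r1=1: ██
r2=10: █_█
r3=11: ████
r4=100: █___█
r5=101: ██__██
r6=110: █_█_█_█
r7=111: ████████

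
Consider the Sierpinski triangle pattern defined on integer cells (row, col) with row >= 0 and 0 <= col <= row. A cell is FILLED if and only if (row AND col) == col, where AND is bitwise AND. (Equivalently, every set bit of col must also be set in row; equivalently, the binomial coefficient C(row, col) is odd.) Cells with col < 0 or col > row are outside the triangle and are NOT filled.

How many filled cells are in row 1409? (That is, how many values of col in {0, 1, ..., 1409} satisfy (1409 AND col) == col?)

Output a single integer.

1409 in binary = 10110000001
popcount(1409) = number of 1-bits in 10110000001 = 4
A col c satisfies (1409 AND c) == c iff every set bit of c is also set in 1409; each of the 4 set bits of 1409 can independently be on or off in c.
count = 2^4 = 16

Answer: 16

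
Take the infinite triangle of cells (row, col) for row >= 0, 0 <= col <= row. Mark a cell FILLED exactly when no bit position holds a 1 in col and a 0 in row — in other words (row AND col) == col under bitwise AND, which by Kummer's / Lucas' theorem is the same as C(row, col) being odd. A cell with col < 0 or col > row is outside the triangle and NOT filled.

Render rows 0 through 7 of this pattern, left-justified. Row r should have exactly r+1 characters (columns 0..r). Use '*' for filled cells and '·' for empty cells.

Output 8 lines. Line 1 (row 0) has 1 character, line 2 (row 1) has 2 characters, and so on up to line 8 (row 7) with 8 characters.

Answer: *
**
*·*
****
*···*
**··**
*·*·*·*
********

Derivation:
r0=0: *
r1=1: **
r2=10: *·*
r3=11: ****
r4=100: *···*
r5=101: **··**
r6=110: *·*·*·*
r7=111: ********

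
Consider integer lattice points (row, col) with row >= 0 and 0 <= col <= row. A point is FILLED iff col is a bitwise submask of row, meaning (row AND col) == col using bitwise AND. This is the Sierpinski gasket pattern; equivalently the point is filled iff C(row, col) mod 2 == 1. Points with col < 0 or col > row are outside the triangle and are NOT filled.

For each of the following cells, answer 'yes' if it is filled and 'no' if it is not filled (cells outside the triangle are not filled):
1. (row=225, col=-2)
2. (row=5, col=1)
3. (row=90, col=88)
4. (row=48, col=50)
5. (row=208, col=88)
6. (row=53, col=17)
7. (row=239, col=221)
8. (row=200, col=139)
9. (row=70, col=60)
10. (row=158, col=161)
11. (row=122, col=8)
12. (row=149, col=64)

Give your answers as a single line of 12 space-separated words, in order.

Answer: no yes yes no no yes no no no no yes no

Derivation:
(225,-2): col outside [0, 225] -> not filled
(5,1): row=0b101, col=0b1, row AND col = 0b1 = 1; 1 == 1 -> filled
(90,88): row=0b1011010, col=0b1011000, row AND col = 0b1011000 = 88; 88 == 88 -> filled
(48,50): col outside [0, 48] -> not filled
(208,88): row=0b11010000, col=0b1011000, row AND col = 0b1010000 = 80; 80 != 88 -> empty
(53,17): row=0b110101, col=0b10001, row AND col = 0b10001 = 17; 17 == 17 -> filled
(239,221): row=0b11101111, col=0b11011101, row AND col = 0b11001101 = 205; 205 != 221 -> empty
(200,139): row=0b11001000, col=0b10001011, row AND col = 0b10001000 = 136; 136 != 139 -> empty
(70,60): row=0b1000110, col=0b111100, row AND col = 0b100 = 4; 4 != 60 -> empty
(158,161): col outside [0, 158] -> not filled
(122,8): row=0b1111010, col=0b1000, row AND col = 0b1000 = 8; 8 == 8 -> filled
(149,64): row=0b10010101, col=0b1000000, row AND col = 0b0 = 0; 0 != 64 -> empty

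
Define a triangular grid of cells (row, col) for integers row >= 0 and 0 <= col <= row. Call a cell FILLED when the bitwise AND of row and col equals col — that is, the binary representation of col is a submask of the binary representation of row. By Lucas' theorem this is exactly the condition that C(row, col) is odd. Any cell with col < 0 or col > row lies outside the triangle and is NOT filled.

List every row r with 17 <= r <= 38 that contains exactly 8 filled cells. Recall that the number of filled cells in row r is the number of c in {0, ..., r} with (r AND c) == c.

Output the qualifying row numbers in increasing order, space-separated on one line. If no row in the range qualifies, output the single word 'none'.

Row r has 2^popcount(r) filled cells, so we need popcount(r) = log2(8) = 3.
Scan r = 17..38 and keep those with exactly 3 one-bits:
r=17=10001 popcount=2 -> skip
r=18=10010 popcount=2 -> skip
r=19=10011 popcount=3 -> KEEP
r=20=10100 popcount=2 -> skip
r=21=10101 popcount=3 -> KEEP
r=22=10110 popcount=3 -> KEEP
r=23=10111 popcount=4 -> skip
r=24=11000 popcount=2 -> skip
r=25=11001 popcount=3 -> KEEP
r=26=11010 popcount=3 -> KEEP
r=27=11011 popcount=4 -> skip
r=28=11100 popcount=3 -> KEEP
r=29=11101 popcount=4 -> skip
r=30=11110 popcount=4 -> skip
r=31=11111 popcount=5 -> skip
r=32=100000 popcount=1 -> skip
r=33=100001 popcount=2 -> skip
r=34=100010 popcount=2 -> skip
r=35=100011 popcount=3 -> KEEP
r=36=100100 popcount=2 -> skip
r=37=100101 popcount=3 -> KEEP
r=38=100110 popcount=3 -> KEEP
Kept rows: 19 21 22 25 26 28 35 37 38

Answer: 19 21 22 25 26 28 35 37 38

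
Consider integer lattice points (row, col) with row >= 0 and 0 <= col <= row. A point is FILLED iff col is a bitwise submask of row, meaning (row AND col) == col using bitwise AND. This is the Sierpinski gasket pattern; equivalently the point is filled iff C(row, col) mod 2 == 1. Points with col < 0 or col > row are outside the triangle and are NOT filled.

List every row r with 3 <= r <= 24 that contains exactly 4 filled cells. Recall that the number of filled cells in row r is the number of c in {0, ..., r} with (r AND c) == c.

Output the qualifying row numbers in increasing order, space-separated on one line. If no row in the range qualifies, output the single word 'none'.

Row r has 2^popcount(r) filled cells, so we need popcount(r) = log2(4) = 2.
Scan r = 3..24 and keep those with exactly 2 one-bits:
r=3=11 popcount=2 -> KEEP
r=4=100 popcount=1 -> skip
r=5=101 popcount=2 -> KEEP
r=6=110 popcount=2 -> KEEP
r=7=111 popcount=3 -> skip
r=8=1000 popcount=1 -> skip
r=9=1001 popcount=2 -> KEEP
r=10=1010 popcount=2 -> KEEP
r=11=1011 popcount=3 -> skip
r=12=1100 popcount=2 -> KEEP
r=13=1101 popcount=3 -> skip
r=14=1110 popcount=3 -> skip
r=15=1111 popcount=4 -> skip
r=16=10000 popcount=1 -> skip
r=17=10001 popcount=2 -> KEEP
r=18=10010 popcount=2 -> KEEP
r=19=10011 popcount=3 -> skip
r=20=10100 popcount=2 -> KEEP
r=21=10101 popcount=3 -> skip
r=22=10110 popcount=3 -> skip
r=23=10111 popcount=4 -> skip
r=24=11000 popcount=2 -> KEEP
Kept rows: 3 5 6 9 10 12 17 18 20 24

Answer: 3 5 6 9 10 12 17 18 20 24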